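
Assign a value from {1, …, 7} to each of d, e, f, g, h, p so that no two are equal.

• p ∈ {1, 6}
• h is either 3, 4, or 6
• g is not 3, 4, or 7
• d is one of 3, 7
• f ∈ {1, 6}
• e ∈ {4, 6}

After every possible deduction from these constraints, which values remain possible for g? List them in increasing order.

2, 5

f and p share exactly the 2 values {1, 6}; by pigeonhole those values go to them, so strike 1, 6 from e, g, h.
e's domain is down to {4}, so e = 4. Strike 4 from h.
That leaves h = 3. Remove 3 from d.
d has just one choice, so d = 7.
No further eliminations apply; g can still be any of 2, 5.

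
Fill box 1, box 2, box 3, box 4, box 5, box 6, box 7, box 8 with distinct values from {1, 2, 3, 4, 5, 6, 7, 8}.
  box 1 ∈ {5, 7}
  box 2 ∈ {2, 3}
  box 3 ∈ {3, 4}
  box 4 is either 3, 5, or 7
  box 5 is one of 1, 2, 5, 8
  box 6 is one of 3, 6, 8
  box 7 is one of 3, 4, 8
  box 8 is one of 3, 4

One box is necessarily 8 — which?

box 7

The 8 variables together cover exactly {1, 2, 3, 4, 5, 6, 7, 8} — 8 values for 8 variables — and 1 appears only in box 5's list, so box 5 = 1.
Among the 7 still-open variables, 2 fits only box 2 (and all 7 values in {2, 3, 4, 5, 6, 7, 8} must be used), so box 2 = 2.
The 6 still-open variables draw from only 6 values {3, 4, 5, 6, 7, 8}, so each is used; only box 6 can be 6, hence box 6 = 6.
Among the 5 still-open variables, 8 fits only box 7 (and all 5 values in {3, 4, 5, 7, 8} must be used), so box 7 = 8.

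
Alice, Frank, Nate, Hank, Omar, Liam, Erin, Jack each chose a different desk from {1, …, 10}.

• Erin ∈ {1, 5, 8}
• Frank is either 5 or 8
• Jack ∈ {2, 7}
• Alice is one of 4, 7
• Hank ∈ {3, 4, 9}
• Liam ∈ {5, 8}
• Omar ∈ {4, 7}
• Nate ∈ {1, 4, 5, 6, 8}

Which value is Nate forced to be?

6

Alice and Omar between them cover only {4, 7} — a naked pair. Remove those values from Nate, Hank, Jack.
Jack's domain is down to {2}, so Jack = 2.
Frank and Liam between them cover only {5, 8} — a naked pair. Remove those values from Nate, Erin.
That leaves Erin = 1. Remove 1 from Nate.
So Nate = 6.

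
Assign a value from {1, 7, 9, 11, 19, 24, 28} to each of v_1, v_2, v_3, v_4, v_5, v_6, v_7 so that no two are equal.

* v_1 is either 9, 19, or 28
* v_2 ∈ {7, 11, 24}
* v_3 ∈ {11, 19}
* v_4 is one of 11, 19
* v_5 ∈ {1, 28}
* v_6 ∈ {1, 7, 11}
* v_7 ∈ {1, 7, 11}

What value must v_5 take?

28

The 7 variables draw from only 7 values {1, 7, 9, 11, 19, 24, 28}, so each is used; only v_1 can be 9, hence v_1 = 9.
The 6 still-open variables together cover exactly {1, 7, 11, 19, 24, 28} — 6 values for 6 variables — and 24 appears only in v_2's list, so v_2 = 24.
The 5 still-open variables draw from only 5 values {1, 7, 11, 19, 28}, so each is used; only v_5 can be 28, hence v_5 = 28.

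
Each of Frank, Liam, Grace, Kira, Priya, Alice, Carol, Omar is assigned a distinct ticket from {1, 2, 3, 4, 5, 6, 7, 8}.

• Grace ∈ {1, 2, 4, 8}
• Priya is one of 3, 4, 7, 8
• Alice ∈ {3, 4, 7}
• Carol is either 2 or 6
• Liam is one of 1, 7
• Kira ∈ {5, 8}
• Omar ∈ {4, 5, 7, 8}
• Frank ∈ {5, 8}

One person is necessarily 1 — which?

The 8 variables draw from only 8 values {1, 2, 3, 4, 5, 6, 7, 8}, so each is used; only Carol can be 6, hence Carol = 6.
The 7 still-open variables together cover exactly {1, 2, 3, 4, 5, 7, 8} — 7 values for 7 variables — and 2 appears only in Grace's list, so Grace = 2.
Among the 6 still-open variables, 1 fits only Liam (and all 6 values in {1, 3, 4, 5, 7, 8} must be used), so Liam = 1.

Liam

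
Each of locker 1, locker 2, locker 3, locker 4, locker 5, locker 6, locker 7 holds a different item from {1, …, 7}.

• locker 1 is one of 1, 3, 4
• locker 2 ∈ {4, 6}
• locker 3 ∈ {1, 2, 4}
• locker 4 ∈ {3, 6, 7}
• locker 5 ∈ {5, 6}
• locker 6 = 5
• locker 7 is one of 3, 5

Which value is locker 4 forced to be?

7

locker 6 must be 5 (only option left). So locker 5, locker 7 can't be 5.
locker 7 has just one choice, so locker 7 = 3. Strike 3 from locker 1, locker 4.
That leaves locker 5 = 6. Remove 6 from locker 2, locker 4.
So locker 4 = 7.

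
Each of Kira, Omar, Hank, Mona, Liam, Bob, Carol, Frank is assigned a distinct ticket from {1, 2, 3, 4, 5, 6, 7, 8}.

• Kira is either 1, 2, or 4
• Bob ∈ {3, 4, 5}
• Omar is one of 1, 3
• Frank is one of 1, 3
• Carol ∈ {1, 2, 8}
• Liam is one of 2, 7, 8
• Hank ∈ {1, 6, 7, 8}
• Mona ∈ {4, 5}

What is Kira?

The 8 variables together cover exactly {1, 2, 3, 4, 5, 6, 7, 8} — 8 values for 8 variables — and 6 appears only in Hank's list, so Hank = 6.
The 7 still-open variables together cover exactly {1, 2, 3, 4, 5, 7, 8} — 7 values for 7 variables — and 7 appears only in Liam's list, so Liam = 7.
The 6 still-open variables draw from only 6 values {1, 2, 3, 4, 5, 8}, so each is used; only Carol can be 8, hence Carol = 8.
The 5 still-open variables together cover exactly {1, 2, 3, 4, 5} — 5 values for 5 variables — and 2 appears only in Kira's list, so Kira = 2.

2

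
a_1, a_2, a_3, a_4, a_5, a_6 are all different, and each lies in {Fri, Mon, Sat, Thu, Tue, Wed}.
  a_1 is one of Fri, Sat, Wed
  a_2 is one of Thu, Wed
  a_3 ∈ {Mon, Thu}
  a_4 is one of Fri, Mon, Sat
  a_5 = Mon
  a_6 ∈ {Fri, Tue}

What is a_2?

a_5's domain is down to {Mon}, so a_5 = Mon. Eliminate Mon elsewhere: a_3, a_4.
a_3 must be Thu (only option left). Eliminate Thu elsewhere: a_2.
So a_2 = Wed.

Wed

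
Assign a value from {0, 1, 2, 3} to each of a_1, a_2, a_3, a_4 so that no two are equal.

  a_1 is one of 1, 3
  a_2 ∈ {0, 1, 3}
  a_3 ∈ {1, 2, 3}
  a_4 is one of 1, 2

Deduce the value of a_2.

0

The 4 variables draw from only 4 values {0, 1, 2, 3}, so each is used; only a_2 can be 0, hence a_2 = 0.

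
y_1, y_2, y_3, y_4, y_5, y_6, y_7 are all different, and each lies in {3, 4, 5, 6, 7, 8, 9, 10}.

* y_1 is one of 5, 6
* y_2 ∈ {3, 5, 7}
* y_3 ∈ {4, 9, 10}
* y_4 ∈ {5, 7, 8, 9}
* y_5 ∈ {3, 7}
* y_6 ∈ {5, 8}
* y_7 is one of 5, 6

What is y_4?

y_1 and y_7 between them cover only {5, 6} — a naked pair. Remove those values from y_2, y_4, y_6.
y_6's domain is down to {8}, so y_6 = 8. Strike 8 from y_4.
The 2 variables y_2 and y_5 are confined to {3, 7}, which locks those values in; drop them from y_4.
So y_4 = 9.

9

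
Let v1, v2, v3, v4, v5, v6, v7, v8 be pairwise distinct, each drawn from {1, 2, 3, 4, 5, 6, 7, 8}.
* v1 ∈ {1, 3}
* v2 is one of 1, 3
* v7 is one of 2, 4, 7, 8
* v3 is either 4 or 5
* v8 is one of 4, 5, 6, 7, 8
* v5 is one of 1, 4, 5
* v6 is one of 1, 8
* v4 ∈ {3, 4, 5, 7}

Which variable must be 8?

v6

The 8 variables together cover exactly {1, 2, 3, 4, 5, 6, 7, 8} — 8 values for 8 variables — and 2 appears only in v7's list, so v7 = 2.
Among the 7 still-open variables, 6 fits only v8 (and all 7 values in {1, 3, 4, 5, 6, 7, 8} must be used), so v8 = 6.
The 6 still-open variables draw from only 6 values {1, 3, 4, 5, 7, 8}, so each is used; only v4 can be 7, hence v4 = 7.
The 5 still-open variables draw from only 5 values {1, 3, 4, 5, 8}, so each is used; only v6 can be 8, hence v6 = 8.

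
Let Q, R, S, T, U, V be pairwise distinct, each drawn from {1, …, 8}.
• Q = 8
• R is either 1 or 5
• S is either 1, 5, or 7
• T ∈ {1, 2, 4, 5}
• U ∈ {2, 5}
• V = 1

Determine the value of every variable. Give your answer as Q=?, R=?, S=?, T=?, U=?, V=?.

Q=8, R=5, S=7, T=4, U=2, V=1

Q must be 8 (only option left).
V has just one choice, so V = 1. Strike 1 from R, S, T.
R must be 5 (only option left). Remove 5 from S, T, U.
S has just one choice, so S = 7.
That leaves U = 2. Remove 2 from T.
That leaves T = 4.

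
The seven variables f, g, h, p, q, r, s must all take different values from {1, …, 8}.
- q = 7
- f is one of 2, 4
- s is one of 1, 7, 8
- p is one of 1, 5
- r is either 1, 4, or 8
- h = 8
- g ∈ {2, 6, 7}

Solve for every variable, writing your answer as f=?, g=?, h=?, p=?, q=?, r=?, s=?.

f=2, g=6, h=8, p=5, q=7, r=4, s=1

h must be 8 (only option left). So r, s can't be 8.
q's domain is down to {7}, so q = 7. Strike 7 from g, s.
s's domain is down to {1}, so s = 1. So p, r can't be 1.
p has just one choice, so p = 5.
r's domain is down to {4}, so r = 4. Eliminate 4 elsewhere: f.
f's domain is down to {2}, so f = 2. Strike 2 from g.
That leaves g = 6.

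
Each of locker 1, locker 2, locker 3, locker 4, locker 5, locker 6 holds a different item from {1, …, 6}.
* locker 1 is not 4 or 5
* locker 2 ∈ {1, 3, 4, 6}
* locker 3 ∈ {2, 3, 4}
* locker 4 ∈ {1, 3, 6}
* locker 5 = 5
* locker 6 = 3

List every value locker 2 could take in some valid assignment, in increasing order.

locker 5 must be 5 (only option left).
locker 6's domain is down to {3}, so locker 6 = 3. Eliminate 3 elsewhere: locker 1, locker 2, locker 3, locker 4.
No further eliminations apply; locker 2 can still be any of 1, 4, 6.

1, 4, 6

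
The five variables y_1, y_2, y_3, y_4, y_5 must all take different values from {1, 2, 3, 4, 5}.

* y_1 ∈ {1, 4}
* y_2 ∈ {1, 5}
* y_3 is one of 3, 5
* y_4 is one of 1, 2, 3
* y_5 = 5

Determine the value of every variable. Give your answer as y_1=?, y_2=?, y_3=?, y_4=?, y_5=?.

y_1=4, y_2=1, y_3=3, y_4=2, y_5=5

y_5 must be 5 (only option left). Strike 5 from y_2, y_3.
That leaves y_2 = 1. Remove 1 from y_1, y_4.
y_3 must be 3 (only option left). So y_4 can't be 3.
y_4 must be 2 (only option left).
y_1's domain is down to {4}, so y_1 = 4.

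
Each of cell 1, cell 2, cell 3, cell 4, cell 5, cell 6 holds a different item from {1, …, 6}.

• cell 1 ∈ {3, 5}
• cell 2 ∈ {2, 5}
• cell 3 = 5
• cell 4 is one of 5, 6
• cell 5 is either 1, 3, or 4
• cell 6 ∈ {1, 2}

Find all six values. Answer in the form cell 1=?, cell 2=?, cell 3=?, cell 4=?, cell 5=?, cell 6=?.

cell 1=3, cell 2=2, cell 3=5, cell 4=6, cell 5=4, cell 6=1

cell 3's domain is down to {5}, so cell 3 = 5. Remove 5 from cell 1, cell 2, cell 4.
That leaves cell 4 = 6.
cell 1 must be 3 (only option left). Eliminate 3 elsewhere: cell 5.
cell 2's domain is down to {2}, so cell 2 = 2. Strike 2 from cell 6.
cell 6's domain is down to {1}, so cell 6 = 1. So cell 5 can't be 1.
cell 5 must be 4 (only option left).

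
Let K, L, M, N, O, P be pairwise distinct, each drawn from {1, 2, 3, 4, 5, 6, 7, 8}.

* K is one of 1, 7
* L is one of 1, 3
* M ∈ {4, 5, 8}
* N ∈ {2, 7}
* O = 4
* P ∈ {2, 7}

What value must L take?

3

O has just one choice, so O = 4. So M can't be 4.
N and P between them cover only {2, 7} — a naked pair. Remove those values from K.
K has just one choice, so K = 1. Strike 1 from L.
So L = 3.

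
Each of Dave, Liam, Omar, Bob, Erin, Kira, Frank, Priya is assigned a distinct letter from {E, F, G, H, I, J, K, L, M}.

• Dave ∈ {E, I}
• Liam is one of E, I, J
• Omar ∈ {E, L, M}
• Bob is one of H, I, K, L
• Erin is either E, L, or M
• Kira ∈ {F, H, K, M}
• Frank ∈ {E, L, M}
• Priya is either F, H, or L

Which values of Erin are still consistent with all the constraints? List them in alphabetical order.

The 8 variables together cover exactly {E, F, H, I, J, K, L, M} — 8 values for 8 variables — and J appears only in Liam's list, so Liam = J.
Omar, Erin, Frank share exactly the 3 values {E, L, M}; by pigeonhole those values go to them, so strike E, L, M from Dave, Bob, Kira, Priya.
Dave's domain is down to {I}, so Dave = I. Remove I from Bob.
No further eliminations apply; Erin can still be any of E, L, M.

E, L, M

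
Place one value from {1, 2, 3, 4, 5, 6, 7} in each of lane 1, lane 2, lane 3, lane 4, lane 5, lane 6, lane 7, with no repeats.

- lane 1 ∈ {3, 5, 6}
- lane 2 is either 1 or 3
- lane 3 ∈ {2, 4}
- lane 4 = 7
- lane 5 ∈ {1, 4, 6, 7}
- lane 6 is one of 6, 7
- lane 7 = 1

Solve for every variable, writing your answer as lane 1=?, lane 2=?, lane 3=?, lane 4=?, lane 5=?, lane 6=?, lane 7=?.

lane 1=5, lane 2=3, lane 3=2, lane 4=7, lane 5=4, lane 6=6, lane 7=1

lane 4 must be 7 (only option left). So lane 5, lane 6 can't be 7.
lane 6's domain is down to {6}, so lane 6 = 6. Eliminate 6 elsewhere: lane 1, lane 5.
lane 7 must be 1 (only option left). Eliminate 1 elsewhere: lane 2, lane 5.
lane 2 must be 3 (only option left). Eliminate 3 elsewhere: lane 1.
lane 5's domain is down to {4}, so lane 5 = 4. Eliminate 4 elsewhere: lane 3.
That leaves lane 1 = 5.
lane 3 must be 2 (only option left).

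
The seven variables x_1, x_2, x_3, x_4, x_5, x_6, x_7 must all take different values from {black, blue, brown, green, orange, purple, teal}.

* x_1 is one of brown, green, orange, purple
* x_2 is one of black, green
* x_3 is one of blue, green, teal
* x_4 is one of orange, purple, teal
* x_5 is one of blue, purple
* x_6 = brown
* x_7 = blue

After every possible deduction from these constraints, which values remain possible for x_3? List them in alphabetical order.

green, teal

x_6 must be brown (only option left). Strike brown from x_1.
x_7's domain is down to {blue}, so x_7 = blue. So x_3, x_5 can't be blue.
x_5 must be purple (only option left). So x_1, x_4 can't be purple.
The 4 still-open variables draw from only 4 values {black, green, orange, teal}, so each is used; only x_2 can be black, hence x_2 = black.
No further eliminations apply; x_3 can still be any of green, teal.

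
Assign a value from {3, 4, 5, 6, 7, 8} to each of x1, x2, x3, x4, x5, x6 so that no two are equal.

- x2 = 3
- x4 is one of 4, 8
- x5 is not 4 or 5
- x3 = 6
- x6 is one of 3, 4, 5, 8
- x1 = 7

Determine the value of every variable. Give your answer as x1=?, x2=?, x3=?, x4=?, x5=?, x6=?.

x1=7, x2=3, x3=6, x4=4, x5=8, x6=5

x1 has just one choice, so x1 = 7. Remove 7 from x5.
That leaves x2 = 3. Remove 3 from x5, x6.
x3 has just one choice, so x3 = 6. Remove 6 from x5.
That leaves x5 = 8. Remove 8 from x4, x6.
That leaves x4 = 4. Remove 4 from x6.
x6 has just one choice, so x6 = 5.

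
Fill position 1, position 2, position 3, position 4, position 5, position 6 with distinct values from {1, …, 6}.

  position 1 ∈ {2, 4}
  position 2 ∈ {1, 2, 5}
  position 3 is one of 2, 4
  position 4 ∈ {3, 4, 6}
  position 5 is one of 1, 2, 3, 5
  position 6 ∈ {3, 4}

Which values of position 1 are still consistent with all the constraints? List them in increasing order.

2, 4

The 6 variables draw from only 6 values {1, 2, 3, 4, 5, 6}, so each is used; only position 4 can be 6, hence position 4 = 6.
The 2 variables position 1 and position 3 are confined to {2, 4}, which locks those values in; drop them from position 2, position 5, position 6.
That leaves position 6 = 3. Eliminate 3 elsewhere: position 5.
No further eliminations apply; position 1 can still be any of 2, 4.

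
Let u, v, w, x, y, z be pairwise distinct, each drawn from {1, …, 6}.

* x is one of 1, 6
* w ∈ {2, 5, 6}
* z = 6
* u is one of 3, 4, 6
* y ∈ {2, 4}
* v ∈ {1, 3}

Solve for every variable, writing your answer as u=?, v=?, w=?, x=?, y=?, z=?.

z's domain is down to {6}, so z = 6. Strike 6 from u, w, x.
That leaves x = 1. Eliminate 1 elsewhere: v.
That leaves v = 3. So u can't be 3.
u has just one choice, so u = 4. Remove 4 from y.
y must be 2 (only option left). So w can't be 2.
w must be 5 (only option left).

u=4, v=3, w=5, x=1, y=2, z=6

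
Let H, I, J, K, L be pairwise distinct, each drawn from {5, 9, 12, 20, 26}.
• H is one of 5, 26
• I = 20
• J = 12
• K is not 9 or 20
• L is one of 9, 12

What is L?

9

I's domain is down to {20}, so I = 20.
That leaves J = 12. So K, L can't be 12.
So L = 9.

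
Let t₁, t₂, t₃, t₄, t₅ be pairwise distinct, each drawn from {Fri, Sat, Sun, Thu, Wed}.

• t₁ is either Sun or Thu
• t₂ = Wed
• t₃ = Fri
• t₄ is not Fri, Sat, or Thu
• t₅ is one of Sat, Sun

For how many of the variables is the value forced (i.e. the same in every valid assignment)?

t₂ must be Wed (only option left). Strike Wed from t₄.
t₃ has just one choice, so t₃ = Fri.
That leaves t₄ = Sun. So t₁, t₅ can't be Sun.
t₅ has just one choice, so t₅ = Sat.
That leaves t₁ = Thu.
Every variable is fixed: t₁=Thu, t₂=Wed, t₃=Fri, t₄=Sun, t₅=Sat. That makes 5.

5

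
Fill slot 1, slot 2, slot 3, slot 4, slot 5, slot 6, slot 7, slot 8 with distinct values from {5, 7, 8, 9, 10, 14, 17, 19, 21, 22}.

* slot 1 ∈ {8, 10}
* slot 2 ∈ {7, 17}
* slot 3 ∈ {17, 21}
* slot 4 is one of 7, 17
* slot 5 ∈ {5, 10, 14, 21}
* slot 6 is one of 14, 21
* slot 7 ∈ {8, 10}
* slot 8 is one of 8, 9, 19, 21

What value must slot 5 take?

5

The 2 variables slot 1 and slot 7 are confined to {8, 10}, which locks those values in; drop them from slot 5, slot 8.
slot 2 and slot 4 share exactly the 2 values {7, 17}; by pigeonhole those values go to them, so strike 7, 17 from slot 3.
slot 3 must be 21 (only option left). Remove 21 from slot 5, slot 6, slot 8.
slot 6's domain is down to {14}, so slot 6 = 14. Eliminate 14 elsewhere: slot 5.
So slot 5 = 5.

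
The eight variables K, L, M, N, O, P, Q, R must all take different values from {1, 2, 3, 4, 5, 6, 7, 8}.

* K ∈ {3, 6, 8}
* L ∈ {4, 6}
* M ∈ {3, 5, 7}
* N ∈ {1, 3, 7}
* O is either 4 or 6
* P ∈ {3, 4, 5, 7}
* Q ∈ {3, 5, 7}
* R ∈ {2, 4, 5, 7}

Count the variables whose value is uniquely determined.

3

Among the 8 variables, 1 fits only N (and all 8 values in {1, 2, 3, 4, 5, 6, 7, 8} must be used), so N = 1.
The 7 still-open variables draw from only 7 values {2, 3, 4, 5, 6, 7, 8}, so each is used; only R can be 2, hence R = 2.
The 6 still-open variables together cover exactly {3, 4, 5, 6, 7, 8} — 6 values for 6 variables — and 8 appears only in K's list, so K = 8.
L and O share exactly the 2 values {4, 6}; by pigeonhole those values go to them, so strike 4, 6 from P.
Determined: K=8, N=1, R=2. The other variables each still have more than one consistent value. That makes 3.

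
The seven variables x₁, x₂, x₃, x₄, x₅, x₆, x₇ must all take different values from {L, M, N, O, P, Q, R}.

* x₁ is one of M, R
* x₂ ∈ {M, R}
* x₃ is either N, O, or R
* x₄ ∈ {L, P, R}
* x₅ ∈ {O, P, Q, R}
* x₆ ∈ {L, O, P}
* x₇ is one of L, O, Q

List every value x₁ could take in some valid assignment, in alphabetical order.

The 7 variables together cover exactly {L, M, N, O, P, Q, R} — 7 values for 7 variables — and N appears only in x₃'s list, so x₃ = N.
x₁ and x₂ share exactly the 2 values {M, R}; by pigeonhole those values go to them, so strike M, R from x₄, x₅.
No further eliminations apply; x₁ can still be any of M, R.

M, R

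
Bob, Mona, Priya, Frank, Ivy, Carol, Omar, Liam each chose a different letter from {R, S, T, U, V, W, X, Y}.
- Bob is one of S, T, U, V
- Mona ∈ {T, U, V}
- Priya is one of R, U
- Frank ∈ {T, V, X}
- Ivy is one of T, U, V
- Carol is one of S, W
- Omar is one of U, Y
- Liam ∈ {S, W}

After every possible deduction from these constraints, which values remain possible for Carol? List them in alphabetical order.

S, W

The 8 variables together cover exactly {R, S, T, U, V, W, X, Y} — 8 values for 8 variables — and R appears only in Priya's list, so Priya = R.
The 7 still-open variables together cover exactly {S, T, U, V, W, X, Y} — 7 values for 7 variables — and X appears only in Frank's list, so Frank = X.
Among the 6 still-open variables, Y fits only Omar (and all 6 values in {S, T, U, V, W, Y} must be used), so Omar = Y.
The 2 variables Carol and Liam are confined to {S, W}, which locks those values in; drop them from Bob.
No further eliminations apply; Carol can still be any of S, W.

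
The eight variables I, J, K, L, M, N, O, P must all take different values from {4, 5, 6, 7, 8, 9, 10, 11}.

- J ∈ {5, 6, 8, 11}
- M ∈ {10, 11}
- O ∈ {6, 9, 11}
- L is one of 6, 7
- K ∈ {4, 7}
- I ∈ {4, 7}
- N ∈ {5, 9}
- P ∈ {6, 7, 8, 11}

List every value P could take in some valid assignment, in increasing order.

8, 11

The 8 variables together cover exactly {4, 5, 6, 7, 8, 9, 10, 11} — 8 values for 8 variables — and 10 appears only in M's list, so M = 10.
The 2 variables I and K are confined to {4, 7}, which locks those values in; drop them from L, P.
That leaves L = 6. Remove 6 from J, O, P.
No further eliminations apply; P can still be any of 8, 11.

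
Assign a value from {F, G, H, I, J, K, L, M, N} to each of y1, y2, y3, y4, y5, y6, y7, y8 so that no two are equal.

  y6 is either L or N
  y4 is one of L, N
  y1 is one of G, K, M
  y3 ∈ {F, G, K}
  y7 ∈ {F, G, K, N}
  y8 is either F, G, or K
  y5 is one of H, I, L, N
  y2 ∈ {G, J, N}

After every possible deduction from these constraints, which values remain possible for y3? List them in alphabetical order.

y4 and y6 share exactly the 2 values {L, N}; by pigeonhole those values go to them, so strike L, N from y2, y5, y7.
The 3 variables y3, y7, y8 are confined to {F, G, K}, which locks those values in; drop them from y1, y2.
y1 has just one choice, so y1 = M.
y2's domain is down to {J}, so y2 = J.
No further eliminations apply; y3 can still be any of F, G, K.

F, G, K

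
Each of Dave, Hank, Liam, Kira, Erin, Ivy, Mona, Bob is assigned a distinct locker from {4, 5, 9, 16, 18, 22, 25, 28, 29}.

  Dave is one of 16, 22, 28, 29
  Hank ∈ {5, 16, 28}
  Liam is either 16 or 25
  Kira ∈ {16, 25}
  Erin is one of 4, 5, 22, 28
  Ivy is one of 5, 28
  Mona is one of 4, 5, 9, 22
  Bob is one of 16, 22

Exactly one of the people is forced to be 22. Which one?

Among the 8 variables, 9 fits only Mona (and all 8 values in {4, 5, 9, 16, 22, 25, 28, 29} must be used), so Mona = 9.
Among the 7 still-open variables, 4 fits only Erin (and all 7 values in {4, 5, 16, 22, 25, 28, 29} must be used), so Erin = 4.
The 6 still-open variables draw from only 6 values {5, 16, 22, 25, 28, 29}, so each is used; only Dave can be 29, hence Dave = 29.
Among the 5 still-open variables, 22 fits only Bob (and all 5 values in {5, 16, 22, 25, 28} must be used), so Bob = 22.

Bob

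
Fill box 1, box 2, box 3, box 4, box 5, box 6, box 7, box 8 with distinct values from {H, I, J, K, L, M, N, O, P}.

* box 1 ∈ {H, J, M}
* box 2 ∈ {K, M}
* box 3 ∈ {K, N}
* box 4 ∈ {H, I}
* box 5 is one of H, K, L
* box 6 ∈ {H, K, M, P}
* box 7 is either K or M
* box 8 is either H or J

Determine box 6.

Among the 8 variables, I fits only box 4 (and all 8 values in {H, I, J, K, L, M, N, P} must be used), so box 4 = I.
Among the 7 still-open variables, L fits only box 5 (and all 7 values in {H, J, K, L, M, N, P} must be used), so box 5 = L.
Among the 6 still-open variables, N fits only box 3 (and all 6 values in {H, J, K, M, N, P} must be used), so box 3 = N.
Among the 5 still-open variables, P fits only box 6 (and all 5 values in {H, J, K, M, P} must be used), so box 6 = P.

P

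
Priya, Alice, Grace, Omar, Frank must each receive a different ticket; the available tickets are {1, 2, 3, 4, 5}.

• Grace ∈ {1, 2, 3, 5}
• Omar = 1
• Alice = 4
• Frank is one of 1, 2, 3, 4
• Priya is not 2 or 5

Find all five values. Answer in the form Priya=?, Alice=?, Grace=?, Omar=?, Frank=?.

Alice has just one choice, so Alice = 4. Strike 4 from Priya, Frank.
That leaves Omar = 1. Strike 1 from Priya, Grace, Frank.
Priya's domain is down to {3}, so Priya = 3. Remove 3 from Grace, Frank.
Frank must be 2 (only option left). Remove 2 from Grace.
Grace's domain is down to {5}, so Grace = 5.

Priya=3, Alice=4, Grace=5, Omar=1, Frank=2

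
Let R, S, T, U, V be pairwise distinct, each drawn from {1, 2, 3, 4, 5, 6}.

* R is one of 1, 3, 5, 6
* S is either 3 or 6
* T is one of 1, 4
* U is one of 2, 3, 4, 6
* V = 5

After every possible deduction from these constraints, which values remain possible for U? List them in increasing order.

2, 3, 4, 6

V has just one choice, so V = 5. Strike 5 from R.
No further eliminations apply; U can still be any of 2, 3, 4, 6.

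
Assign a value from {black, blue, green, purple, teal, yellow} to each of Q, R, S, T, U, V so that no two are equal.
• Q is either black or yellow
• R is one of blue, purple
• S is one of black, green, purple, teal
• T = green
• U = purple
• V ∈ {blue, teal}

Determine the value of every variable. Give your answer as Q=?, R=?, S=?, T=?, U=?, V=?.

T must be green (only option left). Strike green from S.
U must be purple (only option left). Eliminate purple elsewhere: R, S.
R's domain is down to {blue}, so R = blue. Strike blue from V.
V must be teal (only option left). Eliminate teal elsewhere: S.
That leaves S = black. Eliminate black elsewhere: Q.
Q must be yellow (only option left).

Q=yellow, R=blue, S=black, T=green, U=purple, V=teal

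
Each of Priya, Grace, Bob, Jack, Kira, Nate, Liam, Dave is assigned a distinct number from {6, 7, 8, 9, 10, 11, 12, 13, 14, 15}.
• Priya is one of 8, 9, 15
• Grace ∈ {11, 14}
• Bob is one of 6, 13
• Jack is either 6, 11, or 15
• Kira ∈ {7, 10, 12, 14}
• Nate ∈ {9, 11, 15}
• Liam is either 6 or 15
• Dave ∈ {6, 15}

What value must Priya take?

8

Liam and Dave share exactly the 2 values {6, 15}; by pigeonhole those values go to them, so strike 6, 15 from Priya, Bob, Jack, Nate.
Bob has just one choice, so Bob = 13.
That leaves Jack = 11. So Grace, Nate can't be 11.
Nate's domain is down to {9}, so Nate = 9. Strike 9 from Priya.
So Priya = 8.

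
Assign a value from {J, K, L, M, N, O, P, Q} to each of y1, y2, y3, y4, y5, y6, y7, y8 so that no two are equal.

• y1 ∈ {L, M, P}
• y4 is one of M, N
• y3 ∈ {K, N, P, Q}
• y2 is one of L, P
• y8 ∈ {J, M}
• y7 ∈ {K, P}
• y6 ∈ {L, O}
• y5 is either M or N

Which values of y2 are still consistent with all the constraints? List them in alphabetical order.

The 8 variables together cover exactly {J, K, L, M, N, O, P, Q} — 8 values for 8 variables — and J appears only in y8's list, so y8 = J.
The 7 still-open variables draw from only 7 values {K, L, M, N, O, P, Q}, so each is used; only y6 can be O, hence y6 = O.
The 6 still-open variables together cover exactly {K, L, M, N, P, Q} — 6 values for 6 variables — and Q appears only in y3's list, so y3 = Q.
The 5 still-open variables draw from only 5 values {K, L, M, N, P}, so each is used; only y7 can be K, hence y7 = K.
y4 and y5 between them cover only {M, N} — a naked pair. Remove those values from y1.
No further eliminations apply; y2 can still be any of L, P.

L, P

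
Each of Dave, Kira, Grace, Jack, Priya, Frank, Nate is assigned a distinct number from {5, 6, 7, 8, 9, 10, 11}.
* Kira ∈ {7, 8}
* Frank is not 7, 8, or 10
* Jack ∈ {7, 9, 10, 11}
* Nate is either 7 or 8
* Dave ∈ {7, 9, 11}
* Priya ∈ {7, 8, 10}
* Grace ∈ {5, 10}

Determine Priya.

10

The 7 variables together cover exactly {5, 6, 7, 8, 9, 10, 11} — 7 values for 7 variables — and 6 appears only in Frank's list, so Frank = 6.
Among the 6 still-open variables, 5 fits only Grace (and all 6 values in {5, 7, 8, 9, 10, 11} must be used), so Grace = 5.
Kira and Nate share exactly the 2 values {7, 8}; by pigeonhole those values go to them, so strike 7, 8 from Dave, Jack, Priya.
So Priya = 10.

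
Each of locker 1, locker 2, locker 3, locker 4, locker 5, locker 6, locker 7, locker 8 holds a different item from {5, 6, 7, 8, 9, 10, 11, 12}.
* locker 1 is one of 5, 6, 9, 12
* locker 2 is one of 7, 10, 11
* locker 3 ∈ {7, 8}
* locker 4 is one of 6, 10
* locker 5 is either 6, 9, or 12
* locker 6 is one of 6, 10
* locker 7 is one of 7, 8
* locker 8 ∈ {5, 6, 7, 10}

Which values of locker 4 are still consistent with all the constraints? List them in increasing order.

The 8 variables draw from only 8 values {5, 6, 7, 8, 9, 10, 11, 12}, so each is used; only locker 2 can be 11, hence locker 2 = 11.
locker 3 and locker 7 between them cover only {7, 8} — a naked pair. Remove those values from locker 8.
The 2 variables locker 4 and locker 6 are confined to {6, 10}, which locks those values in; drop them from locker 1, locker 5, locker 8.
That leaves locker 8 = 5. Remove 5 from locker 1.
No further eliminations apply; locker 4 can still be any of 6, 10.

6, 10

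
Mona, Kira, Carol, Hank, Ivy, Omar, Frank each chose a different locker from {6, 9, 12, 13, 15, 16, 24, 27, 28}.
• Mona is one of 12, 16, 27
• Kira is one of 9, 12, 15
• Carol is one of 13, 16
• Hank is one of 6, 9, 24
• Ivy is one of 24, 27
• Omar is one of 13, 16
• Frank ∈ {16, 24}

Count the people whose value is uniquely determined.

3

Carol and Omar between them cover only {13, 16} — a naked pair. Remove those values from Mona, Frank.
Frank's domain is down to {24}, so Frank = 24. Remove 24 from Hank, Ivy.
Ivy must be 27 (only option left). So Mona can't be 27.
Mona has just one choice, so Mona = 12. Eliminate 12 elsewhere: Kira.
Determined: Mona=12, Ivy=27, Frank=24. The other people each still have more than one consistent value. That makes 3.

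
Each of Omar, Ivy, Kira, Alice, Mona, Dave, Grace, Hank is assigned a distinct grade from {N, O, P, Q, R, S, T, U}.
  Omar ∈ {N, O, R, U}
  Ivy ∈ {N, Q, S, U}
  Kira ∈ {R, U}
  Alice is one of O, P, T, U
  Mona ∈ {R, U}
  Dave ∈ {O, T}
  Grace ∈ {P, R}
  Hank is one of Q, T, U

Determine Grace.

P

The 8 variables together cover exactly {N, O, P, Q, R, S, T, U} — 8 values for 8 variables — and S appears only in Ivy's list, so Ivy = S.
The 7 still-open variables draw from only 7 values {N, O, P, Q, R, T, U}, so each is used; only Omar can be N, hence Omar = N.
The 6 still-open variables draw from only 6 values {O, P, Q, R, T, U}, so each is used; only Hank can be Q, hence Hank = Q.
The 2 variables Kira and Mona are confined to {R, U}, which locks those values in; drop them from Alice, Grace.
So Grace = P.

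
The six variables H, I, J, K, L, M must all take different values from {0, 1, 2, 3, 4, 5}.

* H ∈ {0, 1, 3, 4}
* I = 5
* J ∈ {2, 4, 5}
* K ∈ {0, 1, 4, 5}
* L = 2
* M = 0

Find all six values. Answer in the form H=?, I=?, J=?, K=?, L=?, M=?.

I has just one choice, so I = 5. Strike 5 from J, K.
L has just one choice, so L = 2. Eliminate 2 elsewhere: J.
M must be 0 (only option left). Eliminate 0 elsewhere: H, K.
J's domain is down to {4}, so J = 4. Eliminate 4 elsewhere: H, K.
K has just one choice, so K = 1. Strike 1 from H.
H must be 3 (only option left).

H=3, I=5, J=4, K=1, L=2, M=0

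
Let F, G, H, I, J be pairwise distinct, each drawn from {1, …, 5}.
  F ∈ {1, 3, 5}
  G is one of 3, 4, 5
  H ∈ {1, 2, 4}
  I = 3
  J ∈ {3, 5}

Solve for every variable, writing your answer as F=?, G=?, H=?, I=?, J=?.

I's domain is down to {3}, so I = 3. Strike 3 from F, G, J.
That leaves J = 5. So F, G can't be 5.
F has just one choice, so F = 1. Strike 1 from H.
G must be 4 (only option left). So H can't be 4.
H has just one choice, so H = 2.

F=1, G=4, H=2, I=3, J=5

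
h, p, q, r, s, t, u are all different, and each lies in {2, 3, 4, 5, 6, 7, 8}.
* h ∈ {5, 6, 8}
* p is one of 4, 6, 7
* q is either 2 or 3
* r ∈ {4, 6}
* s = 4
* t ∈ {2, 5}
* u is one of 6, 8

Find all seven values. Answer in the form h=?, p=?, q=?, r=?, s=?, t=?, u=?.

h=5, p=7, q=3, r=6, s=4, t=2, u=8

s has just one choice, so s = 4. Remove 4 from p, r.
r has just one choice, so r = 6. Strike 6 from h, p, u.
That leaves u = 8. Remove 8 from h.
h has just one choice, so h = 5. Remove 5 from t.
p must be 7 (only option left).
That leaves t = 2. Strike 2 from q.
q must be 3 (only option left).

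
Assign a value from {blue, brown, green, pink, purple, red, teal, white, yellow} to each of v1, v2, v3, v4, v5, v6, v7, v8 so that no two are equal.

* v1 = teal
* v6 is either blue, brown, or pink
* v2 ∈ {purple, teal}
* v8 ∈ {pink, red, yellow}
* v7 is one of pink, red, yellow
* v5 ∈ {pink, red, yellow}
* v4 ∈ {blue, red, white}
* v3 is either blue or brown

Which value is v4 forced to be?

v1 must be teal (only option left). Strike teal from v2.
v2 has just one choice, so v2 = purple.
The 6 still-open variables together cover exactly {blue, brown, pink, red, white, yellow} — 6 values for 6 variables — and white appears only in v4's list, so v4 = white.

white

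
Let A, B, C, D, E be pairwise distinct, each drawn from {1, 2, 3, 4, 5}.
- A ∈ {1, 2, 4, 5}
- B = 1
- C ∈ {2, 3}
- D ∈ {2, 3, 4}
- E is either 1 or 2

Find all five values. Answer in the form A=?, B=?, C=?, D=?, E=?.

A=5, B=1, C=3, D=4, E=2

B must be 1 (only option left). So A, E can't be 1.
E's domain is down to {2}, so E = 2. Strike 2 from A, C, D.
C's domain is down to {3}, so C = 3. Eliminate 3 elsewhere: D.
That leaves D = 4. Strike 4 from A.
A must be 5 (only option left).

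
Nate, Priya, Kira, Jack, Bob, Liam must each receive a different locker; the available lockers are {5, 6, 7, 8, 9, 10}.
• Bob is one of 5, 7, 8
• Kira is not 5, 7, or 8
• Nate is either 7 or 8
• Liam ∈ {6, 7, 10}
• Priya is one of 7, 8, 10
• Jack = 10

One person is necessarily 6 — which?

Liam

Jack must be 10 (only option left). Eliminate 10 elsewhere: Priya, Kira, Liam.
Among the 5 still-open variables, 5 fits only Bob (and all 5 values in {5, 6, 7, 8, 9} must be used), so Bob = 5.
The 4 still-open variables draw from only 4 values {6, 7, 8, 9}, so each is used; only Kira can be 9, hence Kira = 9.
Among the 3 still-open variables, 6 fits only Liam (and all 3 values in {6, 7, 8} must be used), so Liam = 6.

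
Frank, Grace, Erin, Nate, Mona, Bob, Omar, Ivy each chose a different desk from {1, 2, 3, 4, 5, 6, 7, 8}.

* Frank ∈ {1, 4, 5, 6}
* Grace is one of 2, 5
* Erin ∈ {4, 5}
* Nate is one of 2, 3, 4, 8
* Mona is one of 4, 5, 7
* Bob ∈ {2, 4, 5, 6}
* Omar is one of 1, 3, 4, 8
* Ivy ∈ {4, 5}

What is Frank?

The 8 variables draw from only 8 values {1, 2, 3, 4, 5, 6, 7, 8}, so each is used; only Mona can be 7, hence Mona = 7.
Erin and Ivy share exactly the 2 values {4, 5}; by pigeonhole those values go to them, so strike 4, 5 from Frank, Grace, Nate, Bob, Omar.
That leaves Grace = 2. So Nate, Bob can't be 2.
Bob has just one choice, so Bob = 6. Strike 6 from Frank.
So Frank = 1.

1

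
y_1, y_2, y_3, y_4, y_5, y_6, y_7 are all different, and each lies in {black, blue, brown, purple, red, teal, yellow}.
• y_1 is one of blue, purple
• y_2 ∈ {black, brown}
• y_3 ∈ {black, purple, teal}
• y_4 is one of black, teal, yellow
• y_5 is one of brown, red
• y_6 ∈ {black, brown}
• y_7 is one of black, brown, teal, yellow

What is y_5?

The 7 variables together cover exactly {black, blue, brown, purple, red, teal, yellow} — 7 values for 7 variables — and blue appears only in y_1's list, so y_1 = blue.
Among the 6 still-open variables, purple fits only y_3 (and all 6 values in {black, brown, purple, red, teal, yellow} must be used), so y_3 = purple.
The 5 still-open variables draw from only 5 values {black, brown, red, teal, yellow}, so each is used; only y_5 can be red, hence y_5 = red.

red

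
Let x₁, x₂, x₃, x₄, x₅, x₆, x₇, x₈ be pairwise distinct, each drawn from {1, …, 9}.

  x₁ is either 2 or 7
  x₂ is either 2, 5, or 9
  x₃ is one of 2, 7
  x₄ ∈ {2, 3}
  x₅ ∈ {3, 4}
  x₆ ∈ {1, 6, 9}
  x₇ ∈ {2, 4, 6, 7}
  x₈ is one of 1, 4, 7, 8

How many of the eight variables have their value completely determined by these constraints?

x₁ and x₃ between them cover only {2, 7} — a naked pair. Remove those values from x₂, x₄, x₇, x₈.
x₄ must be 3 (only option left). Strike 3 from x₅.
x₅ has just one choice, so x₅ = 4. Eliminate 4 elsewhere: x₇, x₈.
x₇ must be 6 (only option left). Strike 6 from x₆.
Determined: x₄=3, x₅=4, x₇=6. The other variables each still have more than one consistent value. That makes 3.

3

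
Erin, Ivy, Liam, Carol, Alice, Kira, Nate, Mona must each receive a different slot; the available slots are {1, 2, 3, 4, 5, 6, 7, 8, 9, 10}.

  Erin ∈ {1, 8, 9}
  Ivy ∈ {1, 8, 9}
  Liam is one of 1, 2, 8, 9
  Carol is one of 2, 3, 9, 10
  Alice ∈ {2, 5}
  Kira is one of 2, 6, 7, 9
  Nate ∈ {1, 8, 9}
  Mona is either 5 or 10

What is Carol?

The 3 variables Erin, Ivy, Nate are confined to {1, 8, 9}, which locks those values in; drop them from Liam, Carol, Kira.
Liam must be 2 (only option left). Remove 2 from Carol, Alice, Kira.
Alice's domain is down to {5}, so Alice = 5. Strike 5 from Mona.
Mona must be 10 (only option left). So Carol can't be 10.
So Carol = 3.

3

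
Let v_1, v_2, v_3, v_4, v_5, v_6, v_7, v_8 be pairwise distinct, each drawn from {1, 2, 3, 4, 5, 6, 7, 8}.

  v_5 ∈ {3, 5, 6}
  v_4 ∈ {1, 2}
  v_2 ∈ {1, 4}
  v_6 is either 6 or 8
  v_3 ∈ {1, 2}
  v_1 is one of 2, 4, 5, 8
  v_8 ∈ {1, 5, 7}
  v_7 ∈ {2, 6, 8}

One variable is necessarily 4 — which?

The 8 variables draw from only 8 values {1, 2, 3, 4, 5, 6, 7, 8}, so each is used; only v_5 can be 3, hence v_5 = 3.
Among the 7 still-open variables, 7 fits only v_8 (and all 7 values in {1, 2, 4, 5, 6, 7, 8} must be used), so v_8 = 7.
Among the 6 still-open variables, 5 fits only v_1 (and all 6 values in {1, 2, 4, 5, 6, 8} must be used), so v_1 = 5.
The 5 still-open variables draw from only 5 values {1, 2, 4, 6, 8}, so each is used; only v_2 can be 4, hence v_2 = 4.

v_2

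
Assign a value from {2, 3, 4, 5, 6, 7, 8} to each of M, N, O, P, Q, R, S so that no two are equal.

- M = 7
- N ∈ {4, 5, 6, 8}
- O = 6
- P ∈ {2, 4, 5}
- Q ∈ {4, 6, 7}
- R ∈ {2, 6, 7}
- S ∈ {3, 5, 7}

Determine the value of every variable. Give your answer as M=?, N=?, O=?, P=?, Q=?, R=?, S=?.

M's domain is down to {7}, so M = 7. Strike 7 from Q, R, S.
O must be 6 (only option left). Strike 6 from N, Q, R.
Q's domain is down to {4}, so Q = 4. Remove 4 from N, P.
R must be 2 (only option left). So P can't be 2.
P has just one choice, so P = 5. Strike 5 from N, S.
S's domain is down to {3}, so S = 3.
N must be 8 (only option left).

M=7, N=8, O=6, P=5, Q=4, R=2, S=3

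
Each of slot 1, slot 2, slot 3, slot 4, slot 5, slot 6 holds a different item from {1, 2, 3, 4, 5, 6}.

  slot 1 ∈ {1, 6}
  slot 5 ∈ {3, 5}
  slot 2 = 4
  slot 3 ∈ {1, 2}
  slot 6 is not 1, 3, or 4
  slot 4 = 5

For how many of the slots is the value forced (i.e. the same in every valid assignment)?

3

slot 2 must be 4 (only option left).
slot 4's domain is down to {5}, so slot 4 = 5. Strike 5 from slot 5, slot 6.
slot 5 has just one choice, so slot 5 = 3.
Determined: slot 2=4, slot 4=5, slot 5=3. The other slots each still have more than one consistent value. That makes 3.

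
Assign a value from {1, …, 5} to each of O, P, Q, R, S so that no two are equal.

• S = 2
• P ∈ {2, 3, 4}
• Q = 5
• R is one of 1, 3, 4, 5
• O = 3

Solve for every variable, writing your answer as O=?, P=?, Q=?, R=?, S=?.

O has just one choice, so O = 3. Eliminate 3 elsewhere: P, R.
Q must be 5 (only option left). So R can't be 5.
S has just one choice, so S = 2. Remove 2 from P.
P's domain is down to {4}, so P = 4. So R can't be 4.
R must be 1 (only option left).

O=3, P=4, Q=5, R=1, S=2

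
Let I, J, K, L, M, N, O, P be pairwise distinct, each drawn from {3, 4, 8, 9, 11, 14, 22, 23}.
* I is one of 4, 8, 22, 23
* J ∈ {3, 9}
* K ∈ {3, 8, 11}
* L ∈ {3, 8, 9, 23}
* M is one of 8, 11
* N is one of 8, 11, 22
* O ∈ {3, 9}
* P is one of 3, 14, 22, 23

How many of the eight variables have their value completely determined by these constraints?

4

The 8 variables draw from only 8 values {3, 4, 8, 9, 11, 14, 22, 23}, so each is used; only I can be 4, hence I = 4.
Among the 7 still-open variables, 14 fits only P (and all 7 values in {3, 8, 9, 11, 14, 22, 23} must be used), so P = 14.
Among the 6 still-open variables, 22 fits only N (and all 6 values in {3, 8, 9, 11, 22, 23} must be used), so N = 22.
Among the 5 still-open variables, 23 fits only L (and all 5 values in {3, 8, 9, 11, 23} must be used), so L = 23.
J and O share exactly the 2 values {3, 9}; by pigeonhole those values go to them, so strike 3, 9 from K.
Determined: I=4, L=23, N=22, P=14. The other variables each still have more than one consistent value. That makes 4.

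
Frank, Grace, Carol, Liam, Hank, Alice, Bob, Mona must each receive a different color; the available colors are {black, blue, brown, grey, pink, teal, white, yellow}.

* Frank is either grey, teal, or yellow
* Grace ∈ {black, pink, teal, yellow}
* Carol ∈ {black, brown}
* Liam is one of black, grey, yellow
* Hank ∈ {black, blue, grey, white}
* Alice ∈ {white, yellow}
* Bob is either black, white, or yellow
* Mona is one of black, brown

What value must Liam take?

Among the 8 variables, blue fits only Hank (and all 8 values in {black, blue, brown, grey, pink, teal, white, yellow} must be used), so Hank = blue.
Among the 7 still-open variables, pink fits only Grace (and all 7 values in {black, brown, grey, pink, teal, white, yellow} must be used), so Grace = pink.
The 6 still-open variables draw from only 6 values {black, brown, grey, teal, white, yellow}, so each is used; only Frank can be teal, hence Frank = teal.
The 5 still-open variables draw from only 5 values {black, brown, grey, white, yellow}, so each is used; only Liam can be grey, hence Liam = grey.

grey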